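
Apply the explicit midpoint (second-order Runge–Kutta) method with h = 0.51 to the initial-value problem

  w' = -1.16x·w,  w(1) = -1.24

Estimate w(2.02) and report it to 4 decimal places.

-0.2498

Midpoint: k1 = f(x_n, w_n); k2 = f(x_n + h/2, w_n + (h/2)·k1); w_{n+1} = w_n + h·k2.
x=1.000000, w=-1.240000:
  k1 = f(1.000000, -1.240000) = 1.438400
  k2 = f(1.255000, -0.873208) = 1.271216
  w ← -1.240000 + 0.51·1.271216 = -0.591680
x=1.510000, w=-0.591680:
  k1 = f(1.510000, -0.591680) = 1.036386
  k2 = f(1.765000, -0.327401) = 0.670321
  w ← -0.591680 + 0.51·0.670321 = -0.249816
w(2.02) ≈ -0.2498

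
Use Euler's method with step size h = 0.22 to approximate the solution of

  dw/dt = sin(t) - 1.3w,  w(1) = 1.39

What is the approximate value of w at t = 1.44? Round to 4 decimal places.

Euler: w_{n+1} = w_n + h·f(t_n, w_n).
t=1.000000, w=1.390000: f=-0.965529 → w ← 1.390000 + 0.22·(-0.965529) = 1.177584
t=1.220000, w=1.177584: f=-0.591759 → w ← 1.177584 + 0.22·(-0.591759) = 1.047397
w(1.44) ≈ 1.0474

1.0474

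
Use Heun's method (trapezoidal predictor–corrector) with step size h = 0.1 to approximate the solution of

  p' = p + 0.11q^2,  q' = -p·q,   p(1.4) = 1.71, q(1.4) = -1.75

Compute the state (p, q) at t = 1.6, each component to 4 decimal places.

Heun on (p,q): k1 = f(t_n, state_n); k2 = f(t_n + h, state_n + h·k1); state_{n+1} = state_n + (h/2)·(k1 + k2).
1.400000: (1.710000, -1.750000)
  k1 = (2.046875, 2.992500)
  predictor → (1.914687, -1.450750)
  k2 = (2.146202, 2.777733)
  → (1.919654, -1.461488)
1.500000: (1.919654, -1.461488)
  k1 = (2.154608, 2.805552)
  predictor → (2.135115, -1.180933)
  k2 = (2.288521, 2.521428)
  → (2.141810, -1.195139)
(p(1.6), q(1.6)) ≈ (2.1418, -1.1951)

2.1418, -1.1951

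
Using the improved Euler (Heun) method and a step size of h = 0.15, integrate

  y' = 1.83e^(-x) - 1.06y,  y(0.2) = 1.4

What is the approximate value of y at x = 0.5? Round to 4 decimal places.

Heun: k1 = f(x_n, y_n); k2 = f(x_n + h, y_n + h·k1); y_{n+1} = y_n + (h/2)·(k1 + k2).
x=0.200000, y=1.400000:
  k1 = f(0.200000, 1.400000) = 0.014277
  k2 = f(0.350000, 1.402142) = -0.196691
  y ← 1.400000 + (0.15/2)·(0.014277 + (-0.196691)) = 1.386319
x=0.350000, y=1.386319:
  k1 = f(0.350000, 1.386319) = -0.179919
  k2 = f(0.500000, 1.359331) = -0.330940
  y ← 1.386319 + (0.15/2)·(-0.179919 + (-0.330940)) = 1.348005
y(0.5) ≈ 1.3480

1.3480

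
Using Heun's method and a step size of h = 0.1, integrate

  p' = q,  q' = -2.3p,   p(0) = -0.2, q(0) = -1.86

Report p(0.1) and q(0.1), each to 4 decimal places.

-0.3837, -1.7926

Heun on (p,q): k1 = f(t_n, state_n); k2 = f(t_n + h, state_n + h·k1); state_{n+1} = state_n + (h/2)·(k1 + k2).
0.000000: (-0.200000, -1.860000)
  k1 = (-1.860000, 0.460000)
  predictor → (-0.386000, -1.814000)
  k2 = (-1.814000, 0.887800)
  → (-0.383700, -1.792610)
(p(0.1), q(0.1)) ≈ (-0.3837, -1.7926)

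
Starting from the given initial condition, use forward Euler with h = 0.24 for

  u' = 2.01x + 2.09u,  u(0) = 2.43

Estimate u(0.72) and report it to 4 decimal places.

8.6329

Euler: u_{n+1} = u_n + h·f(x_n, u_n).
x=0.000000, u=2.430000: f=5.078700 → u ← 2.430000 + 0.24·5.078700 = 3.648888
x=0.240000, u=3.648888: f=8.108576 → u ← 3.648888 + 0.24·8.108576 = 5.594946
x=0.480000, u=5.594946: f=12.658238 → u ← 5.594946 + 0.24·12.658238 = 8.632923
u(0.72) ≈ 8.6329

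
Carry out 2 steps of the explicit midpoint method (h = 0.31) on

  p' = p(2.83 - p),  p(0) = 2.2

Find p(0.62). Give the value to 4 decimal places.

Midpoint: k1 = f(t_n, p_n); k2 = f(t_n + h/2, p_n + (h/2)·k1); p_{n+1} = p_n + h·k2.
t=0.000000, p=2.200000:
  k1 = f(0.000000, 2.200000) = 1.386000
  k2 = f(0.155000, 2.414830) = 1.002565
  p ← 2.200000 + 0.31·1.002565 = 2.510795
t=0.310000, p=2.510795:
  k1 = f(0.310000, 2.510795) = 0.801458
  k2 = f(0.465000, 2.635021) = 0.513773
  p ← 2.510795 + 0.31·0.513773 = 2.670065
p(0.62) ≈ 2.6701

2.6701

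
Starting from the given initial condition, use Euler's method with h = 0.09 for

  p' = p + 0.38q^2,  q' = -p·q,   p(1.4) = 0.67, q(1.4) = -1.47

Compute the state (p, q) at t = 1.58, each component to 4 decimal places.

Euler on (p,q): p_{n+1} = p_n + h·p', q_{n+1} = q_n + h·q'.
1.400000: (0.670000, -1.470000); f=(1.491142, 0.984900) → (0.804203, -1.381359)
1.490000: (0.804203, -1.381359); f=(1.529301, 1.110893) → (0.941840, -1.281379)
(p(1.58), q(1.58)) ≈ (0.9418, -1.2814)

0.9418, -1.2814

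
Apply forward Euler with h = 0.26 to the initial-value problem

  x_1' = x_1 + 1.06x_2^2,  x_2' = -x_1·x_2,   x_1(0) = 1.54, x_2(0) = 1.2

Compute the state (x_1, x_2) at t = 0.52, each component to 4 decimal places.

3.0876, 0.2823

Euler on (x_1,x_2): x_1_{n+1} = x_1_n + h·x_1', x_2_{n+1} = x_2_n + h·x_2'.
0.000000: (1.540000, 1.200000); f=(3.066400, -1.848000) → (2.337264, 0.719520)
0.260000: (2.337264, 0.719520); f=(2.886036, -1.681708) → (3.087633, 0.282276)
(x_1(0.52), x_2(0.52)) ≈ (3.0876, 0.2823)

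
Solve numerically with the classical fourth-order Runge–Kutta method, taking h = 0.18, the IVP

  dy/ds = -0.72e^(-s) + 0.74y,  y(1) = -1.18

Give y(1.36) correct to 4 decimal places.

-1.6327

RK4: k1 = f(s_n, y_n); k2 = f(s_n + h/2, y_n + (h/2)·k1); k3 = f(s_n + h/2, y_n + (h/2)·k2); k4 = f(s_n + h, y_n + h·k3); y_{n+1} = y_n + (h/6)·(k1 + 2k2 + 2k3 + k4).
s=1.000000, y=-1.180000:
  k1 = f(1.000000, -1.180000) = -1.138073
  k2 = f(1.090000, -1.282427) = -1.191072
  k3 = f(1.090000, -1.287196) = -1.194601
  k4 = f(1.180000, -1.395028) = -1.253562
  y ← -1.180000 + (0.18/6)·(k1 + 2k2 + 2k3 + k4) = -1.394889
s=1.180000, y=-1.394889:
  k1 = f(1.180000, -1.394889) = -1.253459
  k2 = f(1.270000, -1.507701) = -1.317897
  k3 = f(1.270000, -1.513500) = -1.322189
  k4 = f(1.360000, -1.632883) = -1.393129
  y ← -1.394889 + (0.18/6)·(k1 + 2k2 + 2k3 + k4) = -1.632692
y(1.36) ≈ -1.6327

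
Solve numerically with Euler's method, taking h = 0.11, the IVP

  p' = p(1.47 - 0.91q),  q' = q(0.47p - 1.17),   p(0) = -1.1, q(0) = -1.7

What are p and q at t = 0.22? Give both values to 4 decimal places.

-1.9050, -1.1015

Euler on (p,q): p_{n+1} = p_n + h·p', q_{n+1} = q_n + h·q'.
0.000000: (-1.100000, -1.700000); f=(-3.318700, 2.867900) → (-1.465057, -1.384531)
0.110000: (-1.465057, -1.384531); f=(-3.999493, 2.573257) → (-1.905001, -1.101473)
(p(0.22), q(0.22)) ≈ (-1.9050, -1.1015)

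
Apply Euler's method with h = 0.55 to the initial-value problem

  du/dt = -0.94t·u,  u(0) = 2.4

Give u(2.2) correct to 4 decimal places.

Euler: u_{n+1} = u_n + h·f(t_n, u_n).
t=0.000000, u=2.400000: f=0.000000 → u ← 2.400000 + 0.55·0.000000 = 2.400000
t=0.550000, u=2.400000: f=-1.240800 → u ← 2.400000 + 0.55·(-1.240800) = 1.717560
t=1.100000, u=1.717560: f=-1.775957 → u ← 1.717560 + 0.55·(-1.775957) = 0.740784
t=1.650000, u=0.740784: f=-1.148955 → u ← 0.740784 + 0.55·(-1.148955) = 0.108858
u(2.2) ≈ 0.1089

0.1089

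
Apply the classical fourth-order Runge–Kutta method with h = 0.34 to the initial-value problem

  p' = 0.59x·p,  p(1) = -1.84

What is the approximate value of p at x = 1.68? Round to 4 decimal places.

-3.1498

RK4: k1 = f(x_n, p_n); k2 = f(x_n + h/2, p_n + (h/2)·k1); k3 = f(x_n + h/2, p_n + (h/2)·k2); k4 = f(x_n + h, p_n + h·k3); p_{n+1} = p_n + (h/6)·(k1 + 2k2 + 2k3 + k4).
x=1.000000, p=-1.840000:
  k1 = f(1.000000, -1.840000) = -1.085600
  k2 = f(1.170000, -2.024552) = -1.397548
  k3 = f(1.170000, -2.077583) = -1.434156
  k4 = f(1.340000, -2.327613) = -1.840211
  p ← -1.840000 + (0.34/6)·(k1 + 2k2 + 2k3 + k4) = -2.326722
x=1.340000, p=-2.326722:
  k1 = f(1.340000, -2.326722) = -1.839507
  k2 = f(1.510000, -2.639439) = -2.351476
  k3 = f(1.510000, -2.726473) = -2.429015
  k4 = f(1.680000, -3.152588) = -3.124845
  p ← -2.326722 + (0.34/6)·(k1 + 2k2 + 2k3 + k4) = -3.149825
p(1.68) ≈ -3.1498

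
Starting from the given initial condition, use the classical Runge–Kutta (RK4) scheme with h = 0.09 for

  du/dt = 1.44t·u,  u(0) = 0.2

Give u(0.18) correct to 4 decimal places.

0.2047

RK4: k1 = f(t_n, u_n); k2 = f(t_n + h/2, u_n + (h/2)·k1); k3 = f(t_n + h/2, u_n + (h/2)·k2); k4 = f(t_n + h, u_n + h·k3); u_{n+1} = u_n + (h/6)·(k1 + 2k2 + 2k3 + k4).
t=0.000000, u=0.200000:
  k1 = f(0.000000, 0.200000) = 0.000000
  k2 = f(0.045000, 0.200000) = 0.012960
  k3 = f(0.045000, 0.200583) = 0.012998
  k4 = f(0.090000, 0.201170) = 0.026072
  u ← 0.200000 + (0.09/6)·(k1 + 2k2 + 2k3 + k4) = 0.201170
t=0.090000, u=0.201170:
  k1 = f(0.090000, 0.201170) = 0.026072
  k2 = f(0.135000, 0.202343) = 0.039335
  k3 = f(0.135000, 0.202940) = 0.039452
  k4 = f(0.180000, 0.204720) = 0.053064
  u ← 0.201170 + (0.09/6)·(k1 + 2k2 + 2k3 + k4) = 0.204720
u(0.18) ≈ 0.2047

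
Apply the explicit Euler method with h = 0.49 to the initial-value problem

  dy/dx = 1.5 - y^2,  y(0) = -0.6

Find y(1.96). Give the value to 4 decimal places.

1.2307

Euler: y_{n+1} = y_n + h·f(x_n, y_n).
x=0.000000, y=-0.600000: f=1.140000 → y ← -0.600000 + 0.49·1.140000 = -0.041400
x=0.490000, y=-0.041400: f=1.498286 → y ← -0.041400 + 0.49·1.498286 = 0.692760
x=0.980000, y=0.692760: f=1.020083 → y ← 0.692760 + 0.49·1.020083 = 1.192601
x=1.470000, y=1.192601: f=0.077703 → y ← 1.192601 + 0.49·0.077703 = 1.230675
y(1.96) ≈ 1.2307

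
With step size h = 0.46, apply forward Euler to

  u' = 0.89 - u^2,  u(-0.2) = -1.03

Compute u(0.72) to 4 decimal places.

Euler: u_{n+1} = u_n + h·f(t_n, u_n).
t=-0.200000, u=-1.030000: f=-0.170900 → u ← -1.030000 + 0.46·(-0.170900) = -1.108614
t=0.260000, u=-1.108614: f=-0.339025 → u ← -1.108614 + 0.46·(-0.339025) = -1.264566
u(0.72) ≈ -1.2646

-1.2646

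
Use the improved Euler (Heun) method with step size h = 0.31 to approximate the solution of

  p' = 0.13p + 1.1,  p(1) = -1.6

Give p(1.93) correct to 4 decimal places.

Heun: k1 = f(t_n, p_n); k2 = f(t_n + h, p_n + h·k1); p_{n+1} = p_n + (h/2)·(k1 + k2).
t=1.000000, p=-1.600000:
  k1 = f(1.000000, -1.600000) = 0.892000
  k2 = f(1.310000, -1.323480) = 0.927948
  p ← -1.600000 + (0.31/2)·(0.892000 + 0.927948) = -1.317908
t=1.310000, p=-1.317908:
  k1 = f(1.310000, -1.317908) = 0.928672
  k2 = f(1.620000, -1.030020) = 0.966097
  p ← -1.317908 + (0.31/2)·(0.928672 + 0.966097) = -1.024219
t=1.620000, p=-1.024219:
  k1 = f(1.620000, -1.024219) = 0.966852
  k2 = f(1.930000, -0.724495) = 1.005816
  p ← -1.024219 + (0.31/2)·(0.966852 + 1.005816) = -0.718455
p(1.93) ≈ -0.7185

-0.7185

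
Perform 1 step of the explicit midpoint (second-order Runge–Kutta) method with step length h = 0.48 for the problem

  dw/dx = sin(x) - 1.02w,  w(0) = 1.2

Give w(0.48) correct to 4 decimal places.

0.8704

Midpoint: k1 = f(x_n, w_n); k2 = f(x_n + h/2, w_n + (h/2)·k1); w_{n+1} = w_n + h·k2.
x=0.000000, w=1.200000:
  k1 = f(0.000000, 1.200000) = -1.224000
  k2 = f(0.240000, 0.906240) = -0.686662
  w ← 1.200000 + 0.48·(-0.686662) = 0.870402
w(0.48) ≈ 0.8704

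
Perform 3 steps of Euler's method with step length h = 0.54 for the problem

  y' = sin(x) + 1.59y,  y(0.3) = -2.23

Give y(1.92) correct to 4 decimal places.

-12.4885

Euler: y_{n+1} = y_n + h·f(x_n, y_n).
x=0.300000, y=-2.230000: f=-3.250180 → y ← -2.230000 + 0.54·(-3.250180) = -3.985097
x=0.840000, y=-3.985097: f=-5.591661 → y ← -3.985097 + 0.54·(-5.591661) = -7.004594
x=1.380000, y=-7.004594: f=-10.155451 → y ← -7.004594 + 0.54·(-10.155451) = -12.488538
y(1.92) ≈ -12.4885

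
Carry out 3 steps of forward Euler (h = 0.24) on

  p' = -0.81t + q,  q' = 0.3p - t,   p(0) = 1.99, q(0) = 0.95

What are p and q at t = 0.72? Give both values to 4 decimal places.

2.6273, 1.2554

Euler on (p,q): p_{n+1} = p_n + h·p', q_{n+1} = q_n + h·q'.
0.000000: (1.990000, 0.950000); f=(0.950000, 0.597000) → (2.218000, 1.093280)
0.240000: (2.218000, 1.093280); f=(0.898880, 0.425400) → (2.433731, 1.195376)
0.480000: (2.433731, 1.195376); f=(0.806576, 0.250119) → (2.627309, 1.255405)
(p(0.72), q(0.72)) ≈ (2.6273, 1.2554)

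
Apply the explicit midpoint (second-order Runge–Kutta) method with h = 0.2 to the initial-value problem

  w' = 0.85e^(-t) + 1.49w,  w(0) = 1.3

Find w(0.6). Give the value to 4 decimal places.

3.7846

Midpoint: k1 = f(t_n, w_n); k2 = f(t_n + h/2, w_n + (h/2)·k1); w_{n+1} = w_n + h·k2.
t=0.000000, w=1.300000:
  k1 = f(0.000000, 1.300000) = 2.787000
  k2 = f(0.100000, 1.578700) = 3.121375
  w ← 1.300000 + 0.2·3.121375 = 1.924275
t=0.200000, w=1.924275:
  k1 = f(0.200000, 1.924275) = 3.563091
  k2 = f(0.300000, 2.280584) = 4.027766
  w ← 1.924275 + 0.2·4.027766 = 2.729828
t=0.400000, w=2.729828:
  k1 = f(0.400000, 2.729828) = 4.637216
  k2 = f(0.500000, 3.193550) = 5.273940
  w ← 2.729828 + 0.2·5.273940 = 3.784616
w(0.6) ≈ 3.7846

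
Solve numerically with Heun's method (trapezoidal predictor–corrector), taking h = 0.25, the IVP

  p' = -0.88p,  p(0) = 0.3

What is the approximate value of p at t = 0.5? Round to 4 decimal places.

0.1940

Heun: k1 = f(t_n, p_n); k2 = f(t_n + h, p_n + h·k1); p_{n+1} = p_n + (h/2)·(k1 + k2).
t=0.000000, p=0.300000:
  k1 = f(0.000000, 0.300000) = -0.264000
  k2 = f(0.250000, 0.234000) = -0.205920
  p ← 0.300000 + (0.25/2)·(-0.264000 + (-0.205920)) = 0.241260
t=0.250000, p=0.241260:
  k1 = f(0.250000, 0.241260) = -0.212309
  k2 = f(0.500000, 0.188183) = -0.165601
  p ← 0.241260 + (0.25/2)·(-0.212309 + (-0.165601)) = 0.194021
p(0.5) ≈ 0.1940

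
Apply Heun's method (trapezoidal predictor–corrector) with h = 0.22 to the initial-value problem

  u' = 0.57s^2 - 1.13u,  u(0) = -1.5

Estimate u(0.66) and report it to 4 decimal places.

Heun: k1 = f(s_n, u_n); k2 = f(s_n + h, u_n + h·k1); u_{n+1} = u_n + (h/2)·(k1 + k2).
s=0.000000, u=-1.500000:
  k1 = f(0.000000, -1.500000) = 1.695000
  k2 = f(0.220000, -1.127100) = 1.301211
  u ← -1.500000 + (0.22/2)·(1.695000 + 1.301211) = -1.170417
s=0.220000, u=-1.170417:
  k1 = f(0.220000, -1.170417) = 1.350159
  k2 = f(0.440000, -0.873382) = 1.097273
  u ← -1.170417 + (0.22/2)·(1.350159 + 1.097273) = -0.901199
s=0.440000, u=-0.901199:
  k1 = f(0.440000, -0.901199) = 1.128707
  k2 = f(0.660000, -0.652884) = 0.986051
  u ← -0.901199 + (0.22/2)·(1.128707 + 0.986051) = -0.668576
u(0.66) ≈ -0.6686

-0.6686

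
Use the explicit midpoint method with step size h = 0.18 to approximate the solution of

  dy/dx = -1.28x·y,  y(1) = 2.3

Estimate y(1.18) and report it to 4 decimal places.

Midpoint: k1 = f(x_n, y_n); k2 = f(x_n + h/2, y_n + (h/2)·k1); y_{n+1} = y_n + h·k2.
x=1.000000, y=2.300000:
  k1 = f(1.000000, 2.300000) = -2.944000
  k2 = f(1.090000, 2.035040) = -2.839288
  y ← 2.300000 + 0.18·(-2.839288) = 1.788928
y(1.18) ≈ 1.7889

1.7889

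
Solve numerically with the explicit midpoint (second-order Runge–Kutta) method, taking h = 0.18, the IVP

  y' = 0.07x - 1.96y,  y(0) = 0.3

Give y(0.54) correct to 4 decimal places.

Midpoint: k1 = f(x_n, y_n); k2 = f(x_n + h/2, y_n + (h/2)·k1); y_{n+1} = y_n + h·k2.
x=0.000000, y=0.300000:
  k1 = f(0.000000, 0.300000) = -0.588000
  k2 = f(0.090000, 0.247080) = -0.477977
  y ← 0.300000 + 0.18·(-0.477977) = 0.213964
x=0.180000, y=0.213964:
  k1 = f(0.180000, 0.213964) = -0.406770
  k2 = f(0.270000, 0.177355) = -0.328716
  y ← 0.213964 + 0.18·(-0.328716) = 0.154795
x=0.360000, y=0.154795:
  k1 = f(0.360000, 0.154795) = -0.278199
  k2 = f(0.450000, 0.129757) = -0.222825
  y ← 0.154795 + 0.18·(-0.222825) = 0.114687
y(0.54) ≈ 0.1147

0.1147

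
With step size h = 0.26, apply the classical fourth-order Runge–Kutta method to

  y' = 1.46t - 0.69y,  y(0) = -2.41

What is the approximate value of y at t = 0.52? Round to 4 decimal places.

RK4: k1 = f(t_n, y_n); k2 = f(t_n + h/2, y_n + (h/2)·k1); k3 = f(t_n + h/2, y_n + (h/2)·k2); k4 = f(t_n + h, y_n + h·k3); y_{n+1} = y_n + (h/6)·(k1 + 2k2 + 2k3 + k4).
t=0.000000, y=-2.410000:
  k1 = f(0.000000, -2.410000) = 1.662900
  k2 = f(0.130000, -2.193823) = 1.703538
  k3 = f(0.130000, -2.188540) = 1.699893
  k4 = f(0.260000, -1.968028) = 1.737539
  y ← -2.410000 + (0.26/6)·(k1 + 2k2 + 2k3 + k4) = -1.967684
t=0.260000, y=-1.967684:
  k1 = f(0.260000, -1.967684) = 1.737302
  k2 = f(0.390000, -1.741834) = 1.771266
  k3 = f(0.390000, -1.737419) = 1.768219
  k4 = f(0.520000, -1.507947) = 1.799683
  y ← -1.967684 + (0.26/6)·(k1 + 2k2 + 2k3 + k4) = -1.507659
y(0.52) ≈ -1.5077

-1.5077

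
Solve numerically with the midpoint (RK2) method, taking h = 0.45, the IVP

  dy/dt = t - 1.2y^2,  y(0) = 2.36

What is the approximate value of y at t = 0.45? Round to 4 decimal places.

2.0654

Midpoint: k1 = f(t_n, y_n); k2 = f(t_n + h/2, y_n + (h/2)·k1); y_{n+1} = y_n + h·k2.
t=0.000000, y=2.360000:
  k1 = f(0.000000, 2.360000) = -6.683520
  k2 = f(0.225000, 0.856208) = -0.654711
  y ← 2.360000 + 0.45·(-0.654711) = 2.065380
y(0.45) ≈ 2.0654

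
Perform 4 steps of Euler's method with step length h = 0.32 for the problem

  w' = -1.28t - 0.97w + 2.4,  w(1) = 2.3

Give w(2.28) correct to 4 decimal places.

Euler: w_{n+1} = w_n + h·f(t_n, w_n).
t=1.000000, w=2.300000: f=-1.111000 → w ← 2.300000 + 0.32·(-1.111000) = 1.944480
t=1.320000, w=1.944480: f=-1.175746 → w ← 1.944480 + 0.32·(-1.175746) = 1.568241
t=1.640000, w=1.568241: f=-1.220394 → w ← 1.568241 + 0.32·(-1.220394) = 1.177715
t=1.960000, w=1.177715: f=-1.251184 → w ← 1.177715 + 0.32·(-1.251184) = 0.777336
w(2.28) ≈ 0.7773

0.7773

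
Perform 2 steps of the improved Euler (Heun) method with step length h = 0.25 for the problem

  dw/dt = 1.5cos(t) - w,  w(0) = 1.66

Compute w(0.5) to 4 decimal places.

Heun: k1 = f(t_n, w_n); k2 = f(t_n + h, w_n + h·k1); w_{n+1} = w_n + (h/2)·(k1 + k2).
t=0.000000, w=1.660000:
  k1 = f(0.000000, 1.660000) = -0.160000
  k2 = f(0.250000, 1.620000) = -0.166631
  w ← 1.660000 + (0.25/2)·(-0.160000 + (-0.166631)) = 1.619171
t=0.250000, w=1.619171:
  k1 = f(0.250000, 1.619171) = -0.165802
  k2 = f(0.500000, 1.577720) = -0.261347
  w ← 1.619171 + (0.25/2)·(-0.165802 + (-0.261347)) = 1.565777
w(0.5) ≈ 1.5658

1.5658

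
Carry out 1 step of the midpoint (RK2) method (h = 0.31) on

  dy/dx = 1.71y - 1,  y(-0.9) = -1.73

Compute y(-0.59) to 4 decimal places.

Midpoint: k1 = f(x_n, y_n); k2 = f(x_n + h/2, y_n + (h/2)·k1); y_{n+1} = y_n + h·k2.
x=-0.900000, y=-1.730000:
  k1 = f(-0.900000, -1.730000) = -3.958300
  k2 = f(-0.745000, -2.343536) = -5.007447
  y ← -1.730000 + 0.31·(-5.007447) = -3.282309
y(-0.59) ≈ -3.2823

-3.2823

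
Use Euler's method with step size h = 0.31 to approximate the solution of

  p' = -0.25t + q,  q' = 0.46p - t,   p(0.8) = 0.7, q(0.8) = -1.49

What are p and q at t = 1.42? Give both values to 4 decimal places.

Euler on (p,q): p_{n+1} = p_n + h·p', q_{n+1} = q_n + h·q'.
0.800000: (0.700000, -1.490000); f=(-1.690000, -0.478000) → (0.176100, -1.638180)
1.110000: (0.176100, -1.638180); f=(-1.915680, -1.028994) → (-0.417761, -1.957168)
(p(1.42), q(1.42)) ≈ (-0.4178, -1.9572)

-0.4178, -1.9572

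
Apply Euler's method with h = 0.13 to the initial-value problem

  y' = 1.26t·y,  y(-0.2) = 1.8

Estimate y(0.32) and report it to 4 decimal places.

1.7921

Euler: y_{n+1} = y_n + h·f(t_n, y_n).
t=-0.200000, y=1.800000: f=-0.453600 → y ← 1.800000 + 0.13·(-0.453600) = 1.741032
t=-0.070000, y=1.741032: f=-0.153559 → y ← 1.741032 + 0.13·(-0.153559) = 1.721069
t=0.060000, y=1.721069: f=0.130113 → y ← 1.721069 + 0.13·0.130113 = 1.737984
t=0.190000, y=1.737984: f=0.416073 → y ← 1.737984 + 0.13·0.416073 = 1.792074
y(0.32) ≈ 1.7921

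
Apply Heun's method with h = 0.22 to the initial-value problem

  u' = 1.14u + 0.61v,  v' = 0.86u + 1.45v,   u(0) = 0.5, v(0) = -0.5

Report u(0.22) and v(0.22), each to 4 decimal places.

Heun on (u,v): k1 = f(x_n, state_n); k2 = f(x_n + h, state_n + h·k1); state_{n+1} = state_n + (h/2)·(k1 + k2).
0.000000: (0.500000, -0.500000)
  k1 = (0.265000, -0.295000)
  predictor → (0.558300, -0.564900)
  k2 = (0.291873, -0.338967)
  → (0.561256, -0.569736)
(u(0.22), v(0.22)) ≈ (0.5613, -0.5697)

0.5613, -0.5697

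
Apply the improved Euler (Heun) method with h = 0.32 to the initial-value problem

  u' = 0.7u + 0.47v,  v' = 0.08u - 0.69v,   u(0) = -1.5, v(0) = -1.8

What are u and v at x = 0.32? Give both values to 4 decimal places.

-2.1477, -1.4884

Heun on (u,v): k1 = f(x_n, state_n); k2 = f(x_n + h, state_n + h·k1); state_{n+1} = state_n + (h/2)·(k1 + k2).
0.000000: (-1.500000, -1.800000)
  k1 = (-1.896000, 1.122000)
  predictor → (-2.106720, -1.440960)
  k2 = (-2.151955, 0.825725)
  → (-2.147673, -1.488364)
(u(0.32), v(0.32)) ≈ (-2.1477, -1.4884)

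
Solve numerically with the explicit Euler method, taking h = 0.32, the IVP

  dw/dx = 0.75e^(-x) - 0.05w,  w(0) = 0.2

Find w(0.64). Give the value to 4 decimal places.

0.6041

Euler: w_{n+1} = w_n + h·f(x_n, w_n).
x=0.000000, w=0.200000: f=0.740000 → w ← 0.200000 + 0.32·0.740000 = 0.436800
x=0.320000, w=0.436800: f=0.522772 → w ← 0.436800 + 0.32·0.522772 = 0.604087
w(0.64) ≈ 0.6041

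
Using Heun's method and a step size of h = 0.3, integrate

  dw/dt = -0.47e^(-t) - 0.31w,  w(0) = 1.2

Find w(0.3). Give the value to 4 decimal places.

Heun: k1 = f(t_n, w_n); k2 = f(t_n + h, w_n + h·k1); w_{n+1} = w_n + (h/2)·(k1 + k2).
t=0.000000, w=1.200000:
  k1 = f(0.000000, 1.200000) = -0.842000
  k2 = f(0.300000, 0.947400) = -0.641879
  w ← 1.200000 + (0.3/2)·(-0.842000 + (-0.641879)) = 0.977418
w(0.3) ≈ 0.9774

0.9774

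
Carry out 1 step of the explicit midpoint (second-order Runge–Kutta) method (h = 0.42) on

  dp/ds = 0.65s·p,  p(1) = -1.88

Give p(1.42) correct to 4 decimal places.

-2.5858

Midpoint: k1 = f(s_n, p_n); k2 = f(s_n + h/2, p_n + (h/2)·k1); p_{n+1} = p_n + h·k2.
s=1.000000, p=-1.880000:
  k1 = f(1.000000, -1.880000) = -1.222000
  k2 = f(1.210000, -2.136620) = -1.680452
  p ← -1.880000 + 0.42·(-1.680452) = -2.585790
p(1.42) ≈ -2.5858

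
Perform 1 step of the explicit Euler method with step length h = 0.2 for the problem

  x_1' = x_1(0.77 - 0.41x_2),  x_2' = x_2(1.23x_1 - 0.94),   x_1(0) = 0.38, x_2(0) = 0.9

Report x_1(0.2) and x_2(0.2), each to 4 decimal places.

0.4105, 0.8149

Euler on (x_1,x_2): x_1_{n+1} = x_1_n + h·x_1', x_2_{n+1} = x_2_n + h·x_2'.
0.000000: (0.380000, 0.900000); f=(0.152380, -0.425340) → (0.410476, 0.814932)
(x_1(0.2), x_2(0.2)) ≈ (0.4105, 0.8149)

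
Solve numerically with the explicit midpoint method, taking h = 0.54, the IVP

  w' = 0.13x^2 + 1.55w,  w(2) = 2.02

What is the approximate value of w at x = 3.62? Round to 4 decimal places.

26.1245

Midpoint: k1 = f(x_n, w_n); k2 = f(x_n + h/2, w_n + (h/2)·k1); w_{n+1} = w_n + h·k2.
x=2.000000, w=2.020000:
  k1 = f(2.000000, 2.020000) = 3.651000
  k2 = f(2.270000, 3.005770) = 5.328821
  w ← 2.020000 + 0.54·5.328821 = 4.897563
x=2.540000, w=4.897563:
  k1 = f(2.540000, 4.897563) = 8.429931
  k2 = f(2.810000, 7.173644) = 12.145642
  w ← 4.897563 + 0.54·12.145642 = 11.456210
x=3.080000, w=11.456210:
  k1 = f(3.080000, 11.456210) = 18.990357
  k2 = f(3.350000, 16.583606) = 27.163514
  w ← 11.456210 + 0.54·27.163514 = 26.124507
w(3.62) ≈ 26.1245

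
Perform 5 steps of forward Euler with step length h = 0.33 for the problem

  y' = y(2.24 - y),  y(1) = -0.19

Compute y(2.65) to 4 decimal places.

Euler: y_{n+1} = y_n + h·f(x_n, y_n).
x=1.000000, y=-0.190000: f=-0.461700 → y ← -0.190000 + 0.33·(-0.461700) = -0.342361
x=1.330000, y=-0.342361: f=-0.884100 → y ← -0.342361 + 0.33·(-0.884100) = -0.634114
x=1.660000, y=-0.634114: f=-1.822516 → y ← -0.634114 + 0.33·(-1.822516) = -1.235544
x=1.990000, y=-1.235544: f=-4.294188 → y ← -1.235544 + 0.33·(-4.294188) = -2.652626
x=2.320000, y=-2.652626: f=-12.978307 → y ← -2.652626 + 0.33·(-12.978307) = -6.935467
y(2.65) ≈ -6.9355

-6.9355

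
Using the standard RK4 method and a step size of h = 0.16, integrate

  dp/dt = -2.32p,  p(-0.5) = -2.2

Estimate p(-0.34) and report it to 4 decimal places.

-1.5179

RK4: k1 = f(t_n, p_n); k2 = f(t_n + h/2, p_n + (h/2)·k1); k3 = f(t_n + h/2, p_n + (h/2)·k2); k4 = f(t_n + h, p_n + h·k3); p_{n+1} = p_n + (h/6)·(k1 + 2k2 + 2k3 + k4).
t=-0.500000, p=-2.200000:
  k1 = f(-0.500000, -2.200000) = 5.104000
  k2 = f(-0.420000, -1.791680) = 4.156698
  k3 = f(-0.420000, -1.867464) = 4.332517
  k4 = f(-0.340000, -1.506797) = 3.495770
  p ← -2.200000 + (0.16/6)·(k1 + 2k2 + 2k3 + k4) = -1.517915
p(-0.34) ≈ -1.5179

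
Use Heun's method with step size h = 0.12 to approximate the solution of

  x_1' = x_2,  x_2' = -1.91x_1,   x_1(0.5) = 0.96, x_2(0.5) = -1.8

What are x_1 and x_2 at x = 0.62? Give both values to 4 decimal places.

0.7308, -1.9953

Heun on (x_1,x_2): k1 = f(x_n, state_n); k2 = f(x_n + h, state_n + h·k1); state_{n+1} = state_n + (h/2)·(k1 + k2).
0.500000: (0.960000, -1.800000)
  k1 = (-1.800000, -1.833600)
  predictor → (0.744000, -2.020032)
  k2 = (-2.020032, -1.421040)
  → (0.730798, -1.995278)
(x_1(0.62), x_2(0.62)) ≈ (0.7308, -1.9953)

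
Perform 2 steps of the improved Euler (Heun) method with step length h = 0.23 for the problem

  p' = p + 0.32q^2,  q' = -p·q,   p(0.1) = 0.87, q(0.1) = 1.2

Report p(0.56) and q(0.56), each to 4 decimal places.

Heun on (p,q): k1 = f(x_n, state_n); k2 = f(x_n + h, state_n + h·k1); state_{n+1} = state_n + (h/2)·(k1 + k2).
0.100000: (0.870000, 1.200000)
  k1 = (1.330800, -1.044000)
  predictor → (1.176084, 0.959880)
  k2 = (1.470922, -1.128900)
  → (1.192198, 0.950117)
0.330000: (1.192198, 0.950117)
  k1 = (1.481069, -1.132727)
  predictor → (1.532844, 0.689589)
  k2 = (1.685015, -1.057033)
  → (1.556298, 0.698294)
(p(0.56), q(0.56)) ≈ (1.5563, 0.6983)

1.5563, 0.6983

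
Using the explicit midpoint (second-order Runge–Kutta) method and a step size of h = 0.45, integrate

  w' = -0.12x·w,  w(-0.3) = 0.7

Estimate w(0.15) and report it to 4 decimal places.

0.7029

Midpoint: k1 = f(x_n, w_n); k2 = f(x_n + h/2, w_n + (h/2)·k1); w_{n+1} = w_n + h·k2.
x=-0.300000, w=0.700000:
  k1 = f(-0.300000, 0.700000) = 0.025200
  k2 = f(-0.075000, 0.705670) = 0.006351
  w ← 0.700000 + 0.45·0.006351 = 0.702858
w(0.15) ≈ 0.7029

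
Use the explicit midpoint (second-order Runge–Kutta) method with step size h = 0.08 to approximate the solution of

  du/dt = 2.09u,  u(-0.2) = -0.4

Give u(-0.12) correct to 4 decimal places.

-0.4725

Midpoint: k1 = f(t_n, u_n); k2 = f(t_n + h/2, u_n + (h/2)·k1); u_{n+1} = u_n + h·k2.
t=-0.200000, u=-0.400000:
  k1 = f(-0.200000, -0.400000) = -0.836000
  k2 = f(-0.160000, -0.433440) = -0.905890
  u ← -0.400000 + 0.08·(-0.905890) = -0.472471
u(-0.12) ≈ -0.4725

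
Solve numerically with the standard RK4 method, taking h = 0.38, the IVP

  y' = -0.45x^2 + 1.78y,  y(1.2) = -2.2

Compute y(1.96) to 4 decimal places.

RK4: k1 = f(x_n, y_n); k2 = f(x_n + h/2, y_n + (h/2)·k1); k3 = f(x_n + h/2, y_n + (h/2)·k2); k4 = f(x_n + h, y_n + h·k3); y_{n+1} = y_n + (h/6)·(k1 + 2k2 + 2k3 + k4).
x=1.200000, y=-2.200000:
  k1 = f(1.200000, -2.200000) = -4.564000
  k2 = f(1.390000, -3.067160) = -6.328990
  k3 = f(1.390000, -3.402508) = -6.925909
  k4 = f(1.580000, -4.831846) = -9.724065
  y ← -2.200000 + (0.38/6)·(k1 + 2k2 + 2k3 + k4) = -4.783865
x=1.580000, y=-4.783865:
  k1 = f(1.580000, -4.783865) = -9.638659
  k2 = f(1.770000, -6.615210) = -13.184879
  k3 = f(1.770000, -7.288992) = -14.384210
  k4 = f(1.960000, -10.249865) = -19.973479
  y ← -4.783865 + (0.38/6)·(k1 + 2k2 + 2k3 + k4) = -10.151385
y(1.96) ≈ -10.1514

-10.1514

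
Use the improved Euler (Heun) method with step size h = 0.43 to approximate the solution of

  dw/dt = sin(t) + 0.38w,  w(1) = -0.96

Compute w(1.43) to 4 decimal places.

-0.7063

Heun: k1 = f(t_n, w_n); k2 = f(t_n + h, w_n + h·k1); w_{n+1} = w_n + (h/2)·(k1 + k2).
t=1.000000, w=-0.960000:
  k1 = f(1.000000, -0.960000) = 0.476671
  k2 = f(1.430000, -0.755031) = 0.703193
  w ← -0.960000 + (0.43/2)·(0.476671 + 0.703193) = -0.706329
w(1.43) ≈ -0.7063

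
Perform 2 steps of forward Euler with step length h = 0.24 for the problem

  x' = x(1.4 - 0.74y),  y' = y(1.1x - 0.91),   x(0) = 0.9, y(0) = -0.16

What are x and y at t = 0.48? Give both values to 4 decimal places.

1.6761, -0.1803

Euler on (x,y): x_{n+1} = x_n + h·x', y_{n+1} = y_n + h·y'.
0.000000: (0.900000, -0.160000); f=(1.366560, -0.012800) → (1.227974, -0.163072)
0.240000: (1.227974, -0.163072); f=(1.867348, -0.071878) → (1.676138, -0.180323)
(x(0.48), y(0.48)) ≈ (1.6761, -0.1803)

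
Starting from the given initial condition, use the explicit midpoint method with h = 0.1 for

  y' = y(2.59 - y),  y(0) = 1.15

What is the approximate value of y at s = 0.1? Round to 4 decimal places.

Midpoint: k1 = f(s_n, y_n); k2 = f(s_n + h/2, y_n + (h/2)·k1); y_{n+1} = y_n + h·k2.
s=0.000000, y=1.150000:
  k1 = f(0.000000, 1.150000) = 1.656000
  k2 = f(0.050000, 1.232800) = 1.673156
  y ← 1.150000 + 0.1·1.673156 = 1.317316
y(0.1) ≈ 1.3173

1.3173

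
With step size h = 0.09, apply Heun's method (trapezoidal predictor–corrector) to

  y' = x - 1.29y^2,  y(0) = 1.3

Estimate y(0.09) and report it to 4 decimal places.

Heun: k1 = f(x_n, y_n); k2 = f(x_n + h, y_n + h·k1); y_{n+1} = y_n + (h/2)·(k1 + k2).
x=0.000000, y=1.300000:
  k1 = f(0.000000, 1.300000) = -2.180100
  k2 = f(0.090000, 1.103791) = -1.481677
  y ← 1.300000 + (0.09/2)·(-2.180100 + (-1.481677)) = 1.135220
y(0.09) ≈ 1.1352

1.1352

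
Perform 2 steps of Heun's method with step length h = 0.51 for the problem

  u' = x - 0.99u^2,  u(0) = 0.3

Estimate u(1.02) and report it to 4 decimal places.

0.6594

Heun: k1 = f(x_n, u_n); k2 = f(x_n + h, u_n + h·k1); u_{n+1} = u_n + (h/2)·(k1 + k2).
x=0.000000, u=0.300000:
  k1 = f(0.000000, 0.300000) = -0.089100
  k2 = f(0.510000, 0.254559) = 0.445848
  u ← 0.300000 + (0.51/2)·(-0.089100 + 0.445848) = 0.390971
x=0.510000, u=0.390971:
  k1 = f(0.510000, 0.390971) = 0.358671
  k2 = f(1.020000, 0.573893) = 0.693941
  u ← 0.390971 + (0.51/2)·(0.358671 + 0.693941) = 0.659387
u(1.02) ≈ 0.6594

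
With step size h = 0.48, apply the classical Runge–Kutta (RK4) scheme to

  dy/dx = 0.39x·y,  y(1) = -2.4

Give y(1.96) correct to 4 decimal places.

-4.1768

RK4: k1 = f(x_n, y_n); k2 = f(x_n + h/2, y_n + (h/2)·k1); k3 = f(x_n + h/2, y_n + (h/2)·k2); k4 = f(x_n + h, y_n + h·k3); y_{n+1} = y_n + (h/6)·(k1 + 2k2 + 2k3 + k4).
x=1.000000, y=-2.400000:
  k1 = f(1.000000, -2.400000) = -0.936000
  k2 = f(1.240000, -2.624640) = -1.269276
  k3 = f(1.240000, -2.704626) = -1.307957
  k4 = f(1.480000, -3.027819) = -1.747657
  y ← -2.400000 + (0.48/6)·(k1 + 2k2 + 2k3 + k4) = -3.027050
x=1.480000, y=-3.027050:
  k1 = f(1.480000, -3.027050) = -1.747213
  k2 = f(1.720000, -3.446381) = -2.311832
  k3 = f(1.720000, -3.581890) = -2.402732
  k4 = f(1.960000, -4.180361) = -3.195468
  y ← -3.027050 + (0.48/6)·(k1 + 2k2 + 2k3 + k4) = -4.176795
y(1.96) ≈ -4.1768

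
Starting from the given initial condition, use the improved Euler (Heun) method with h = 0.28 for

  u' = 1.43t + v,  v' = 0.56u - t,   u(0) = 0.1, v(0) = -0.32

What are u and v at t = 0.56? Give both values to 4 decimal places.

0.1292, -0.4563

Heun on (u,v): k1 = f(t_n, state_n); k2 = f(t_n + h, state_n + h·k1); state_{n+1} = state_n + (h/2)·(k1 + k2).
0.000000: (0.100000, -0.320000)
  k1 = (-0.320000, 0.056000)
  predictor → (0.010400, -0.304320)
  k2 = (0.096080, -0.274176)
  → (0.068651, -0.350545)
0.280000: (0.068651, -0.350545)
  k1 = (0.049855, -0.241555)
  predictor → (0.082611, -0.418180)
  k2 = (0.382620, -0.513738)
  → (0.129198, -0.456286)
(u(0.56), v(0.56)) ≈ (0.1292, -0.4563)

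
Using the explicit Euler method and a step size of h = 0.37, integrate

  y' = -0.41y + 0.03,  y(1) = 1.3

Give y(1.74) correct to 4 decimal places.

0.9560

Euler: y_{n+1} = y_n + h·f(t_n, y_n).
t=1.000000, y=1.300000: f=-0.503000 → y ← 1.300000 + 0.37·(-0.503000) = 1.113890
t=1.370000, y=1.113890: f=-0.426695 → y ← 1.113890 + 0.37·(-0.426695) = 0.956013
y(1.74) ≈ 0.9560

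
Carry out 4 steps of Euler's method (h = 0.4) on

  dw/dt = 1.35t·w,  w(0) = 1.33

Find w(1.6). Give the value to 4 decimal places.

3.8167

Euler: w_{n+1} = w_n + h·f(t_n, w_n).
t=0.000000, w=1.330000: f=0.000000 → w ← 1.330000 + 0.4·0.000000 = 1.330000
t=0.400000, w=1.330000: f=0.718200 → w ← 1.330000 + 0.4·0.718200 = 1.617280
t=0.800000, w=1.617280: f=1.746662 → w ← 1.617280 + 0.4·1.746662 = 2.315945
t=1.200000, w=2.315945: f=3.751831 → w ← 2.315945 + 0.4·3.751831 = 3.816677
w(1.6) ≈ 3.8167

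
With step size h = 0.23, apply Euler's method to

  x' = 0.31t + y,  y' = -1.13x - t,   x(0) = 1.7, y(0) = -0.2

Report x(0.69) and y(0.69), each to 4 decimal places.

1.2969, -1.6262

Euler on (x,y): x_{n+1} = x_n + h·x', y_{n+1} = y_n + h·y'.
0.000000: (1.700000, -0.200000); f=(-0.200000, -1.921000) → (1.654000, -0.641830)
0.230000: (1.654000, -0.641830); f=(-0.570530, -2.099020) → (1.522778, -1.124605)
0.460000: (1.522778, -1.124605); f=(-0.982005, -2.180739) → (1.296917, -1.626175)
(x(0.69), y(0.69)) ≈ (1.2969, -1.6262)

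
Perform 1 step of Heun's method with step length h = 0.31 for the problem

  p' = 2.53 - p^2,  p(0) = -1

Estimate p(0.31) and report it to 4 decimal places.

Heun: k1 = f(x_n, p_n); k2 = f(x_n + h, p_n + h·k1); p_{n+1} = p_n + (h/2)·(k1 + k2).
x=0.000000, p=-1.000000:
  k1 = f(0.000000, -1.000000) = 1.530000
  k2 = f(0.310000, -0.525700) = 2.253640
  p ← -1.000000 + (0.31/2)·(1.530000 + 2.253640) = -0.413536
p(0.31) ≈ -0.4135

-0.4135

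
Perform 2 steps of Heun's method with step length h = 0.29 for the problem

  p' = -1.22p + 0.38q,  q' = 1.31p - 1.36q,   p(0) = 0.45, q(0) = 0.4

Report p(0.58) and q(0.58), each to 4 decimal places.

Heun on (p,q): k1 = f(x_n, state_n); k2 = f(x_n + h, state_n + h·k1); state_{n+1} = state_n + (h/2)·(k1 + k2).
0.000000: (0.450000, 0.400000)
  k1 = (-0.397000, 0.045500)
  predictor → (0.334870, 0.413195)
  k2 = (-0.251527, -0.123266)
  → (0.355964, 0.388724)
0.290000: (0.355964, 0.388724)
  k1 = (-0.286560, -0.062352)
  predictor → (0.272861, 0.370642)
  k2 = (-0.192047, -0.146625)
  → (0.286566, 0.358422)
(p(0.58), q(0.58)) ≈ (0.2866, 0.3584)

0.2866, 0.3584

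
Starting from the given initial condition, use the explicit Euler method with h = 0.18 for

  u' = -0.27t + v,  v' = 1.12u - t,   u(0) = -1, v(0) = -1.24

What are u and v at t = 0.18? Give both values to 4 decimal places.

Euler on (u,v): u_{n+1} = u_n + h·u', v_{n+1} = v_n + h·v'.
0.000000: (-1.000000, -1.240000); f=(-1.240000, -1.120000) → (-1.223200, -1.441600)
(u(0.18), v(0.18)) ≈ (-1.2232, -1.4416)

-1.2232, -1.4416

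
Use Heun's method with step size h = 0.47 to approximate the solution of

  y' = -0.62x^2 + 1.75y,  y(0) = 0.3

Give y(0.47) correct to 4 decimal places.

Heun: k1 = f(x_n, y_n); k2 = f(x_n + h, y_n + h·k1); y_{n+1} = y_n + (h/2)·(k1 + k2).
x=0.000000, y=0.300000:
  k1 = f(0.000000, 0.300000) = 0.525000
  k2 = f(0.470000, 0.546750) = 0.819854
  y ← 0.300000 + (0.47/2)·(0.525000 + 0.819854) = 0.616041
y(0.47) ≈ 0.6160

0.6160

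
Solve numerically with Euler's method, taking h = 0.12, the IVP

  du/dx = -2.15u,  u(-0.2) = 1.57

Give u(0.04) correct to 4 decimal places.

Euler: u_{n+1} = u_n + h·f(x_n, u_n).
x=-0.200000, u=1.570000: f=-3.375500 → u ← 1.570000 + 0.12·(-3.375500) = 1.164940
x=-0.080000, u=1.164940: f=-2.504621 → u ← 1.164940 + 0.12·(-2.504621) = 0.864385
u(0.04) ≈ 0.8644

0.8644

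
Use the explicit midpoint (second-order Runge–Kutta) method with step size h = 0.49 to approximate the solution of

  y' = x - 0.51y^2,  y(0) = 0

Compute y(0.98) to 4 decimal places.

Midpoint: k1 = f(x_n, y_n); k2 = f(x_n + h/2, y_n + (h/2)·k1); y_{n+1} = y_n + h·k2.
x=0.000000, y=0.000000:
  k1 = f(0.000000, 0.000000) = 0.000000
  k2 = f(0.245000, 0.000000) = 0.245000
  y ← 0.000000 + 0.49·0.245000 = 0.120050
x=0.490000, y=0.120050:
  k1 = f(0.490000, 0.120050) = 0.482650
  k2 = f(0.735000, 0.238299) = 0.706039
  y ← 0.120050 + 0.49·0.706039 = 0.466009
y(0.98) ≈ 0.4660

0.4660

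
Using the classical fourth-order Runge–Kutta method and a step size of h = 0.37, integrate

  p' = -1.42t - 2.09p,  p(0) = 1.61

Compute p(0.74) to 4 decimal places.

RK4: k1 = f(t_n, p_n); k2 = f(t_n + h/2, p_n + (h/2)·k1); k3 = f(t_n + h/2, p_n + (h/2)·k2); k4 = f(t_n + h, p_n + h·k3); p_{n+1} = p_n + (h/6)·(k1 + 2k2 + 2k3 + k4).
t=0.000000, p=1.610000:
  k1 = f(0.000000, 1.610000) = -3.364900
  k2 = f(0.185000, 0.987494) = -2.326561
  k3 = f(0.185000, 1.179586) = -2.728035
  k4 = f(0.370000, 0.600627) = -1.780711
  p ← 1.610000 + (0.37/6)·(k1 + 2k2 + 2k3 + k4) = 0.669287
t=0.370000, p=0.669287:
  k1 = f(0.370000, 0.669287) = -1.924210
  k2 = f(0.555000, 0.313308) = -1.442914
  k3 = f(0.555000, 0.402348) = -1.629007
  k4 = f(0.740000, 0.066554) = -1.189899
  p ← 0.669287 + (0.37/6)·(k1 + 2k2 + 2k3 + k4) = 0.098380
p(0.74) ≈ 0.0984

0.0984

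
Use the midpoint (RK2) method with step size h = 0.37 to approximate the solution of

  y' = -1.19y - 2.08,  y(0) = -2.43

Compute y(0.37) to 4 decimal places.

-2.1958

Midpoint: k1 = f(s_n, y_n); k2 = f(s_n + h/2, y_n + (h/2)·k1); y_{n+1} = y_n + h·k2.
s=0.000000, y=-2.430000:
  k1 = f(0.000000, -2.430000) = 0.811700
  k2 = f(0.185000, -2.279836) = 0.633004
  y ← -2.430000 + 0.37·0.633004 = -2.195788
y(0.37) ≈ -2.1958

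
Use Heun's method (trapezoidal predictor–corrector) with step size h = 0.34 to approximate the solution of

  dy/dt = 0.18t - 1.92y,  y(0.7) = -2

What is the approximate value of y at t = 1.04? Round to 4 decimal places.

Heun: k1 = f(t_n, y_n); k2 = f(t_n + h, y_n + h·k1); y_{n+1} = y_n + (h/2)·(k1 + k2).
t=0.700000, y=-2.000000:
  k1 = f(0.700000, -2.000000) = 3.966000
  k2 = f(1.040000, -0.651560) = 1.438195
  y ← -2.000000 + (0.34/2)·(3.966000 + 1.438195) = -1.081287
y(1.04) ≈ -1.0813

-1.0813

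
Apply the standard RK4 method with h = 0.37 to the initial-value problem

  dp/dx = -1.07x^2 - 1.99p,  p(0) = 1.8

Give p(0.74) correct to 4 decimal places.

0.3112

RK4: k1 = f(x_n, p_n); k2 = f(x_n + h/2, p_n + (h/2)·k1); k3 = f(x_n + h/2, p_n + (h/2)·k2); k4 = f(x_n + h, p_n + h·k3); p_{n+1} = p_n + (h/6)·(k1 + 2k2 + 2k3 + k4).
x=0.000000, p=1.800000:
  k1 = f(0.000000, 1.800000) = -3.582000
  k2 = f(0.185000, 1.137330) = -2.299907
  k3 = f(0.185000, 1.374517) = -2.771910
  k4 = f(0.370000, 0.774393) = -1.687526
  p ← 1.800000 + (0.37/6)·(k1 + 2k2 + 2k3 + k4) = 0.849522
x=0.370000, p=0.849522:
  k1 = f(0.370000, 0.849522) = -1.837031
  k2 = f(0.555000, 0.509671) = -1.343832
  k3 = f(0.555000, 0.600913) = -1.525403
  k4 = f(0.740000, 0.285123) = -1.153326
  p ← 0.849522 + (0.37/6)·(k1 + 2k2 + 2k3 + k4) = 0.311244
p(0.74) ≈ 0.3112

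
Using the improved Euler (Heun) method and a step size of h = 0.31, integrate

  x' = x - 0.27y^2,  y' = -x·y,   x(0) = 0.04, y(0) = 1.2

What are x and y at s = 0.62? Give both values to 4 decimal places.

-0.2568, 1.2649

Heun on (x,y): k1 = f(s_n, state_n); k2 = f(s_n + h, state_n + h·k1); state_{n+1} = state_n + (h/2)·(k1 + k2).
0.000000: (0.040000, 1.200000)
  k1 = (-0.348800, -0.048000)
  predictor → (-0.068128, 1.185120)
  k2 = (-0.447346, 0.080740)
  → (-0.083403, 1.205075)
0.310000: (-0.083403, 1.205075)
  k1 = (-0.475498, 0.100506)
  predictor → (-0.230807, 1.236232)
  k2 = (-0.643439, 0.285331)
  → (-0.256838, 1.264879)
(x(0.62), y(0.62)) ≈ (-0.2568, 1.2649)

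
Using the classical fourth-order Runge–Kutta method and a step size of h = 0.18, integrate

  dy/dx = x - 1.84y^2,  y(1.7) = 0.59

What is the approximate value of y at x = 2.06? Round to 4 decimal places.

0.8870

RK4: k1 = f(x_n, y_n); k2 = f(x_n + h/2, y_n + (h/2)·k1); k3 = f(x_n + h/2, y_n + (h/2)·k2); k4 = f(x_n + h, y_n + h·k3); y_{n+1} = y_n + (h/6)·(k1 + 2k2 + 2k3 + k4).
x=1.700000, y=0.590000:
  k1 = f(1.700000, 0.590000) = 1.059496
  k2 = f(1.790000, 0.685355) = 0.925732
  k3 = f(1.790000, 0.673316) = 0.955828
  k4 = f(1.880000, 0.762049) = 0.811477
  y ← 0.590000 + (0.18/6)·(k1 + 2k2 + 2k3 + k4) = 0.759023
x=1.880000, y=0.759023:
  k1 = f(1.880000, 0.759023) = 0.819947
  k2 = f(1.970000, 0.832818) = 0.693802
  k3 = f(1.970000, 0.821465) = 0.728359
  k4 = f(2.060000, 0.890127) = 0.602118
  y ← 0.759023 + (0.18/6)·(k1 + 2k2 + 2k3 + k4) = 0.887014
y(2.06) ≈ 0.8870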